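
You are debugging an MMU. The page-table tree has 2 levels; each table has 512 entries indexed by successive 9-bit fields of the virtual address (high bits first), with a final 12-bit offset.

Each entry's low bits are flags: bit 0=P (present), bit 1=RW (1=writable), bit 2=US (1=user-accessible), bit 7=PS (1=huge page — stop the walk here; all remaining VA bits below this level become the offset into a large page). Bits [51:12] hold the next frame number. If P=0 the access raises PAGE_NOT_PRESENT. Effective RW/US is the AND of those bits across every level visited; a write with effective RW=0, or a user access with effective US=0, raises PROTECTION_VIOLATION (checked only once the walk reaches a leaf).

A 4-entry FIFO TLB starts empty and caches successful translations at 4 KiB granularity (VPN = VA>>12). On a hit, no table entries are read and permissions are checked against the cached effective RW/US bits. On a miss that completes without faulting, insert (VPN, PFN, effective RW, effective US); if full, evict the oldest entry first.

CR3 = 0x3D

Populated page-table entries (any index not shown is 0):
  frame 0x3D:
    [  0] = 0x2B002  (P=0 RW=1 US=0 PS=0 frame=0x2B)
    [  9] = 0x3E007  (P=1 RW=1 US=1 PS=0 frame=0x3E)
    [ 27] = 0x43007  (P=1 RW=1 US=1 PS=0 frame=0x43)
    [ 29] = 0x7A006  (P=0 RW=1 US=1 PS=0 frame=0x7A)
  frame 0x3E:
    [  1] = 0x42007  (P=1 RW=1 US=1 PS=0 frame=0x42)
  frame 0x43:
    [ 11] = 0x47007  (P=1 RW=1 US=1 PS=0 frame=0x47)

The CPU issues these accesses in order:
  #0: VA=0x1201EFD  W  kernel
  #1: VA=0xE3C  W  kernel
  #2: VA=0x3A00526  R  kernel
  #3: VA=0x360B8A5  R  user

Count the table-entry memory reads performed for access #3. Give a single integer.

Walk each access:
#0 VA=0x1201EFD (w,kernel):
  [0] read 0x3D idx=9: raw=0x3E007 flags P=1 W=1 U=1 S=0
  [1] read 0x3E idx=1: raw=0x42007 flags P=1 W=1 U=1 S=0
  ✓ 0x42EFD  — 2 lookups
#1 VA=0xE3C (w,kernel):
  [0] read 0x3D idx=0: raw=0x2B002 flags P=0 W=1 U=0 S=0
  → PAGE_NOT_PRESENT  (1 entries read)
#2 VA=0x3A00526 (r,kernel):
  [0] read 0x3D idx=29: raw=0x7A006 flags P=0 W=1 U=1 S=0
  → PAGE_NOT_PRESENT  (1 entries read)
#3 VA=0x360B8A5 (r,user):
  [0] read 0x3D idx=27: raw=0x43007 flags P=1 W=1 U=1 S=0
  [1] read 0x43 idx=11: raw=0x47007 flags P=1 W=1 U=1 S=0
  ✓ 0x478A5  — 2 lookups

Entries read for #3: 2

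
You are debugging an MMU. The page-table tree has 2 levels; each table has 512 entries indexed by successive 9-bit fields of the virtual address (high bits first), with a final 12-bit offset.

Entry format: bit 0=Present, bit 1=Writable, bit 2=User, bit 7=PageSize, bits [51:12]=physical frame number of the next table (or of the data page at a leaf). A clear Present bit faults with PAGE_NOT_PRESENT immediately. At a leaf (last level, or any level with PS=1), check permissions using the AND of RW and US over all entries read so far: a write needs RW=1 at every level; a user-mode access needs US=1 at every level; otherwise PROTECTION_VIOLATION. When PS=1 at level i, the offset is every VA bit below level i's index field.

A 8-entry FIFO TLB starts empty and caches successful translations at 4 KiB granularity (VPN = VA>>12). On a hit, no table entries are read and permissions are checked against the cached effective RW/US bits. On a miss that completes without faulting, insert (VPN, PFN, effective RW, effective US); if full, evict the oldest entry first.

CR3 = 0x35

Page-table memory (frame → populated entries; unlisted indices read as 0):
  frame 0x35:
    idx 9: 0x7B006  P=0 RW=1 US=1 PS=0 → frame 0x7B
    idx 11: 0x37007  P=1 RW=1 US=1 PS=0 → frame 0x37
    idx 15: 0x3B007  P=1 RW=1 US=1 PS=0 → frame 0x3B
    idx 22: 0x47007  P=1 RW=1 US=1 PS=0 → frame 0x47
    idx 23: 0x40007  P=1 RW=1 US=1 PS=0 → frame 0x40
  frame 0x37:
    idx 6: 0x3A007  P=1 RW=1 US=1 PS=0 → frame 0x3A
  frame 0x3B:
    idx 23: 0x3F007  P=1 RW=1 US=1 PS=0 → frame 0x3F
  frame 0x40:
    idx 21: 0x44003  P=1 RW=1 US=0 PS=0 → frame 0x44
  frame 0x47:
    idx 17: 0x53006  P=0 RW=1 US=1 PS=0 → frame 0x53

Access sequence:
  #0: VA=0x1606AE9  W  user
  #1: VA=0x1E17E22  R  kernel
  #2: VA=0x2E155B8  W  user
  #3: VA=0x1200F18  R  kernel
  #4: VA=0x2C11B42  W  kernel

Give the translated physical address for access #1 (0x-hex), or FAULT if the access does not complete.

Walk each access:
#0 VA=0x1606AE9 (w,user):
  [0] read 0x35 idx=11: raw=0x37007 flags P=1 W=1 U=1 S=0
  [1] read 0x37 idx=6: raw=0x3A007 flags P=1 W=1 U=1 S=0
  ⇒ phys 0x3AAE9  [2 reads]
#1 VA=0x1E17E22 (r,kernel):
  [0] read 0x35 idx=15: raw=0x3B007 flags P=1 W=1 U=1 S=0
  [1] read 0x3B idx=23: raw=0x3F007 flags P=1 W=1 U=1 S=0
  ⇒ phys 0x3FE22  [2 reads]
#2 VA=0x2E155B8 (w,user):
  [0] read 0x35 idx=23: raw=0x40007 flags P=1 W=1 U=1 S=0
  [1] read 0x40 idx=21: raw=0x44003 flags P=1 W=1 U=0 S=0
  ⇒ fault: PROTECTION_VIOLATION  — 2 lookups
#3 VA=0x1200F18 (r,kernel):
  [0] read 0x35 idx=9: raw=0x7B006 flags P=0 W=1 U=1 S=0
  ⇒ fault: PAGE_NOT_PRESENT  — 1 lookups
#4 VA=0x2C11B42 (w,kernel):
  [0] read 0x35 idx=22: raw=0x47007 flags P=1 W=1 U=1 S=0
  [1] read 0x47 idx=17: raw=0x53006 flags P=0 W=1 U=1 S=0
  ⇒ fault: PAGE_NOT_PRESENT  — 2 lookups

Access #1 PA: 0x3FE22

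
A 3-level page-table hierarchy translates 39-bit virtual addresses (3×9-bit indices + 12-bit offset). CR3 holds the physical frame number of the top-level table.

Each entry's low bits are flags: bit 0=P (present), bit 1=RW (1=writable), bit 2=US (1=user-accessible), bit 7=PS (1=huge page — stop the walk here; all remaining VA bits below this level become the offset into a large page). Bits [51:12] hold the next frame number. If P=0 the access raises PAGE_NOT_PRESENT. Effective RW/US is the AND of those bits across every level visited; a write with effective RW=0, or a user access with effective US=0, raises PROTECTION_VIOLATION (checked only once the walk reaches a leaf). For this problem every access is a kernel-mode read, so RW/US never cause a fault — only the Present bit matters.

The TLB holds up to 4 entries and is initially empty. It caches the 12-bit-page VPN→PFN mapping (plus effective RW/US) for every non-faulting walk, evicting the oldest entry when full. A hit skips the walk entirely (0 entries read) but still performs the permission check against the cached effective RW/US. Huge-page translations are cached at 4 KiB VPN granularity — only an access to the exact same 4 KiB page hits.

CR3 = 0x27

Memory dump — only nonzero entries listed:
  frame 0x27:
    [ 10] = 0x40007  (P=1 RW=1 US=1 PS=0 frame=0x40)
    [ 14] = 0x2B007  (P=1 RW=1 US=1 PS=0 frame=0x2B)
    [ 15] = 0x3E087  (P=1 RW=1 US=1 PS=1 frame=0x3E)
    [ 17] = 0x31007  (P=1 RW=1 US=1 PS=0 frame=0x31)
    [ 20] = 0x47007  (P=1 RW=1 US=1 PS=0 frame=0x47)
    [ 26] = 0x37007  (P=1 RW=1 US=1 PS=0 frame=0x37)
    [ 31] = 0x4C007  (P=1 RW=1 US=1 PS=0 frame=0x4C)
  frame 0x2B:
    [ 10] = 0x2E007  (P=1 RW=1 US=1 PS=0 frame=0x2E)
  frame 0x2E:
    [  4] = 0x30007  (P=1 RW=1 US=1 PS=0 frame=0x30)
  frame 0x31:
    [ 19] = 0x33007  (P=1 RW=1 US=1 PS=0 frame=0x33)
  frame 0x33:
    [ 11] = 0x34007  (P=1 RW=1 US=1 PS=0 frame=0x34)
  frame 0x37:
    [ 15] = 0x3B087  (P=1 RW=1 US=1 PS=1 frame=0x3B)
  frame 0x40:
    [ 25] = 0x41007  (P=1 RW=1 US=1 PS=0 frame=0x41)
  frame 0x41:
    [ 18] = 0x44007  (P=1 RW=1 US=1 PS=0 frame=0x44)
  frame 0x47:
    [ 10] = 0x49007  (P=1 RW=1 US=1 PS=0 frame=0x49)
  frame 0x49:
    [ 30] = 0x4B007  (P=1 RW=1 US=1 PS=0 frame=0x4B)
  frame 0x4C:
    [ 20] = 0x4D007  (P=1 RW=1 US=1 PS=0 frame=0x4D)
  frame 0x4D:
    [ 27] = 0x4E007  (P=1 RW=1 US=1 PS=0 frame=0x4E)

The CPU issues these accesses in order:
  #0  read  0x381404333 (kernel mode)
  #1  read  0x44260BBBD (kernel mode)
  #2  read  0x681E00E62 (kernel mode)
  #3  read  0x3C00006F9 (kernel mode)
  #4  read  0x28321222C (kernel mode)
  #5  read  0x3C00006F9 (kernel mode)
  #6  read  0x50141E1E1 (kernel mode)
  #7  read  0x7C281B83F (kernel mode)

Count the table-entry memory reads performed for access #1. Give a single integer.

Walk each access:
#0 VA=0x381404333 (r,kernel):
  L0: frame=0x27 idx=14 entry=0x2B007 [P=1 RW=1 US=1 PS=0]
  L1: frame=0x2B idx=10 entry=0x2E007 [P=1 RW=1 US=1 PS=0]
  L2: frame=0x2E idx=4 entry=0x30007 [P=1 RW=1 US=1 PS=0]
  ⇒ phys 0x30333  [3 reads]
#1 VA=0x44260BBBD (r,kernel):
  L0: frame=0x27 idx=17 entry=0x31007 [P=1 RW=1 US=1 PS=0]
  L1: frame=0x31 idx=19 entry=0x33007 [P=1 RW=1 US=1 PS=0]
  L2: frame=0x33 idx=11 entry=0x34007 [P=1 RW=1 US=1 PS=0]
  ⇒ phys 0x34BBD  [3 reads]
#2 VA=0x681E00E62 (r,kernel):
  L0: frame=0x27 idx=26 entry=0x37007 [P=1 RW=1 US=1 PS=0]
  L1: frame=0x37 idx=15 entry=0x3B087 [P=1 RW=1 US=1 PS=1]
  ⇒ phys 0x3BE62 (huge @L1)  [2 reads]
#3 VA=0x3C00006F9 (r,kernel):
  L0: frame=0x27 idx=15 entry=0x3E087 [P=1 RW=1 US=1 PS=1]
  ⇒ phys 0x3E6F9 (huge @L0)  [1 reads]
#4 VA=0x28321222C (r,kernel):
  L0: frame=0x27 idx=10 entry=0x40007 [P=1 RW=1 US=1 PS=0]
  L1: frame=0x40 idx=25 entry=0x41007 [P=1 RW=1 US=1 PS=0]
  L2: frame=0x41 idx=18 entry=0x44007 [P=1 RW=1 US=1 PS=0]
  ⇒ phys 0x4422C  [3 reads]
#5 VA=0x3C00006F9 (r,kernel):
  TLB hit vpn=0x3C0000 → PA=0x3E6F9
#6 VA=0x50141E1E1 (r,kernel):
  L0: frame=0x27 idx=20 entry=0x47007 [P=1 RW=1 US=1 PS=0]
  L1: frame=0x47 idx=10 entry=0x49007 [P=1 RW=1 US=1 PS=0]
  L2: frame=0x49 idx=30 entry=0x4B007 [P=1 RW=1 US=1 PS=0]
  ⇒ phys 0x4B1E1  [3 reads]
#7 VA=0x7C281B83F (r,kernel):
  L0: frame=0x27 idx=31 entry=0x4C007 [P=1 RW=1 US=1 PS=0]
  L1: frame=0x4C idx=20 entry=0x4D007 [P=1 RW=1 US=1 PS=0]
  L2: frame=0x4D idx=27 entry=0x4E007 [P=1 RW=1 US=1 PS=0]
  ⇒ phys 0x4E83F  [3 reads]

Entries read for #1: 3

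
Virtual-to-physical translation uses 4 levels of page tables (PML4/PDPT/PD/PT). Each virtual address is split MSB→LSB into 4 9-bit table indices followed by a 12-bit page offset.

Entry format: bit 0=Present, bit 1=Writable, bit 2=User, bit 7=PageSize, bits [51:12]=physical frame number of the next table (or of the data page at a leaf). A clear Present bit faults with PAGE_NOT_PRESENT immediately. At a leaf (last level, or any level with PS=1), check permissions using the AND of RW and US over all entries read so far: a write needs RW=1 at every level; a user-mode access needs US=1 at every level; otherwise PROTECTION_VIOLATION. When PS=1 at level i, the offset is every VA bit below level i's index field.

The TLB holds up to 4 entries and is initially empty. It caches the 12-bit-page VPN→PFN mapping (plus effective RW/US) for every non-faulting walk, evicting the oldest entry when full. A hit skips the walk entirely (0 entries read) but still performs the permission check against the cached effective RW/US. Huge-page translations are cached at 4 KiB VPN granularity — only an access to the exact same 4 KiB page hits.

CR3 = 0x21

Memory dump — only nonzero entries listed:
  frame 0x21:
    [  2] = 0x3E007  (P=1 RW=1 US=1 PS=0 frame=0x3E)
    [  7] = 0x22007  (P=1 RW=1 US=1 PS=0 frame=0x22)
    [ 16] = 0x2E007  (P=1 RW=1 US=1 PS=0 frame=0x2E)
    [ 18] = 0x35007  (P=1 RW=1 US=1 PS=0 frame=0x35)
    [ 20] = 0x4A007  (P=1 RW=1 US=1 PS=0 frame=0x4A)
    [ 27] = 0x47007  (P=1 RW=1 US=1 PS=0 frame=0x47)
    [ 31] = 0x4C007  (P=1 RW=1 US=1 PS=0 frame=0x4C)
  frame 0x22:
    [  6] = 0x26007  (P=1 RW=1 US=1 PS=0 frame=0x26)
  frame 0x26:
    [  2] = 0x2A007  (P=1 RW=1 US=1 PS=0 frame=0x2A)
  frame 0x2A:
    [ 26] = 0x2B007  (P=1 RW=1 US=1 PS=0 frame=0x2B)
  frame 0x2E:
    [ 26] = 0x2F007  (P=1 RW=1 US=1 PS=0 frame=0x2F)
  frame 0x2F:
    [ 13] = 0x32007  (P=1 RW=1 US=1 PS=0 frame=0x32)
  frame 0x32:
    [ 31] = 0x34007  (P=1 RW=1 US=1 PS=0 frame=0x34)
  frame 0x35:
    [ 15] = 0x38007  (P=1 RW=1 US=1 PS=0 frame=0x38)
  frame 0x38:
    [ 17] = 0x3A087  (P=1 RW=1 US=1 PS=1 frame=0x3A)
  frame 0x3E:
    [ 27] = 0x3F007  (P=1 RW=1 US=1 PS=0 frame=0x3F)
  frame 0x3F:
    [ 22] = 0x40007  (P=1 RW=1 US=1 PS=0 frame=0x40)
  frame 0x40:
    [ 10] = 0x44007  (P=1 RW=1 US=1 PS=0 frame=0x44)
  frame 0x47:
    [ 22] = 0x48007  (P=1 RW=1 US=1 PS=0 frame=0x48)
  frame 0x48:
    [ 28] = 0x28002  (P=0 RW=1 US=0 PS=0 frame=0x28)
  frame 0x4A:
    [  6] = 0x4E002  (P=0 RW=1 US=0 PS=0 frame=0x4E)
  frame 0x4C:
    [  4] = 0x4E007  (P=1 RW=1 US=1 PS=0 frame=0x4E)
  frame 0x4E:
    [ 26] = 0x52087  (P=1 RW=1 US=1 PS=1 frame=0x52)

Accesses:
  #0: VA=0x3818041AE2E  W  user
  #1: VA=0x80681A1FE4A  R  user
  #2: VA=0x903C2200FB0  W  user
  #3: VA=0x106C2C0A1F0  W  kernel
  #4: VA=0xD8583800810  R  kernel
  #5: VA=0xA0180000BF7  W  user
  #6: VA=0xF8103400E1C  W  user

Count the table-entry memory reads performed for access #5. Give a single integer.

Walk each access:
#0 VA=0x3818041AE2E (w,user):
  lvl0: tbl 0x21, slot 7 ⇒ 0x22007 (P1/RW1/US1/PS0)
  lvl1: tbl 0x22, slot 6 ⇒ 0x26007 (P1/RW1/US1/PS0)
  lvl2: tbl 0x26, slot 2 ⇒ 0x2A007 (P1/RW1/US1/PS0)
  lvl3: tbl 0x2A, slot 26 ⇒ 0x2B007 (P1/RW1/US1/PS0)
  ⇒ phys 0x2BE2E  [4 reads]
#1 VA=0x80681A1FE4A (r,user):
  lvl0: tbl 0x21, slot 16 ⇒ 0x2E007 (P1/RW1/US1/PS0)
  lvl1: tbl 0x2E, slot 26 ⇒ 0x2F007 (P1/RW1/US1/PS0)
  lvl2: tbl 0x2F, slot 13 ⇒ 0x32007 (P1/RW1/US1/PS0)
  lvl3: tbl 0x32, slot 31 ⇒ 0x34007 (P1/RW1/US1/PS0)
  ⇒ phys 0x34E4A  [4 reads]
#2 VA=0x903C2200FB0 (w,user):
  lvl0: tbl 0x21, slot 18 ⇒ 0x35007 (P1/RW1/US1/PS0)
  lvl1: tbl 0x35, slot 15 ⇒ 0x38007 (P1/RW1/US1/PS0)
  lvl2: tbl 0x38, slot 17 ⇒ 0x3A087 (P1/RW1/US1/PS1)
  ⇒ phys 0x3AFB0 (huge @L2)  [3 reads]
#3 VA=0x106C2C0A1F0 (w,kernel):
  lvl0: tbl 0x21, slot 2 ⇒ 0x3E007 (P1/RW1/US1/PS0)
  lvl1: tbl 0x3E, slot 27 ⇒ 0x3F007 (P1/RW1/US1/PS0)
  lvl2: tbl 0x3F, slot 22 ⇒ 0x40007 (P1/RW1/US1/PS0)
  lvl3: tbl 0x40, slot 10 ⇒ 0x44007 (P1/RW1/US1/PS0)
  ⇒ phys 0x441F0  [4 reads]
#4 VA=0xD8583800810 (r,kernel):
  lvl0: tbl 0x21, slot 27 ⇒ 0x47007 (P1/RW1/US1/PS0)
  lvl1: tbl 0x47, slot 22 ⇒ 0x48007 (P1/RW1/US1/PS0)
  lvl2: tbl 0x48, slot 28 ⇒ 0x28002 (P0/RW1/US0/PS0)
  ⇒ fault: PAGE_NOT_PRESENT  — 3 lookups
#5 VA=0xA0180000BF7 (w,user):
  lvl0: tbl 0x21, slot 20 ⇒ 0x4A007 (P1/RW1/US1/PS0)
  lvl1: tbl 0x4A, slot 6 ⇒ 0x4E002 (P0/RW1/US0/PS0)
  ⇒ fault: PAGE_NOT_PRESENT  — 2 lookups
#6 VA=0xF8103400E1C (w,user):
  lvl0: tbl 0x21, slot 31 ⇒ 0x4C007 (P1/RW1/US1/PS0)
  lvl1: tbl 0x4C, slot 4 ⇒ 0x4E007 (P1/RW1/US1/PS0)
  lvl2: tbl 0x4E, slot 26 ⇒ 0x52087 (P1/RW1/US1/PS1)
  ⇒ phys 0x52E1C (huge @L2)  [3 reads]

Entries read for #5: 2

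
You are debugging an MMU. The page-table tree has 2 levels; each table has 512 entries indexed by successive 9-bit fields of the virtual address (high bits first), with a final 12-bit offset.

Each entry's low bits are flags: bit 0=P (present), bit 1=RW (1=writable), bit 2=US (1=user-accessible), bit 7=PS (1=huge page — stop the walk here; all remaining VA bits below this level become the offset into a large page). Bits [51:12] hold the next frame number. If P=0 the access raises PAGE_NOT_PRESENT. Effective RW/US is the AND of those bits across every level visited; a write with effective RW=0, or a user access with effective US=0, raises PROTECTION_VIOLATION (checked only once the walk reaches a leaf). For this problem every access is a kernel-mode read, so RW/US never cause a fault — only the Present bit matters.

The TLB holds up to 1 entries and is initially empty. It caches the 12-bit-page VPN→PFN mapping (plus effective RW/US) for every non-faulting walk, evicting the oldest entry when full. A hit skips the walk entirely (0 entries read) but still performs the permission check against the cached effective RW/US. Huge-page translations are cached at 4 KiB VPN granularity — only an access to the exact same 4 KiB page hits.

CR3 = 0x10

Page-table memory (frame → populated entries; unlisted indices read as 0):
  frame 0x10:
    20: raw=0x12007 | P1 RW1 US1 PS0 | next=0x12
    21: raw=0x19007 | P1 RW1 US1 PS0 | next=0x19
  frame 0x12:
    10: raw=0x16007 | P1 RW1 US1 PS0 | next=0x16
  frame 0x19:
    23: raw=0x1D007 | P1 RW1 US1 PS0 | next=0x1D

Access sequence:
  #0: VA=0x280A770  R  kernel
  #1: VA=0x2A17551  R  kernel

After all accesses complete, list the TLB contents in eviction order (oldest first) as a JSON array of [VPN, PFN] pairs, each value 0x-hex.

Per-access translation:
#0 VA=0x280A770 (r,kernel):
  L0: frame=0x10 idx=20 entry=0x12007 [P=1 RW=1 US=1 PS=0]
  L1: frame=0x12 idx=10 entry=0x16007 [P=1 RW=1 US=1 PS=0]
  → PA=0x16770  (2 entries read)
#1 VA=0x2A17551 (r,kernel):
  L0: frame=0x10 idx=21 entry=0x19007 [P=1 RW=1 US=1 PS=0]
  L1: frame=0x19 idx=23 entry=0x1D007 [P=1 RW=1 US=1 PS=0]
  → PA=0x1D551  (2 entries read)

TLB: [["0x2A17", "0x1D"]]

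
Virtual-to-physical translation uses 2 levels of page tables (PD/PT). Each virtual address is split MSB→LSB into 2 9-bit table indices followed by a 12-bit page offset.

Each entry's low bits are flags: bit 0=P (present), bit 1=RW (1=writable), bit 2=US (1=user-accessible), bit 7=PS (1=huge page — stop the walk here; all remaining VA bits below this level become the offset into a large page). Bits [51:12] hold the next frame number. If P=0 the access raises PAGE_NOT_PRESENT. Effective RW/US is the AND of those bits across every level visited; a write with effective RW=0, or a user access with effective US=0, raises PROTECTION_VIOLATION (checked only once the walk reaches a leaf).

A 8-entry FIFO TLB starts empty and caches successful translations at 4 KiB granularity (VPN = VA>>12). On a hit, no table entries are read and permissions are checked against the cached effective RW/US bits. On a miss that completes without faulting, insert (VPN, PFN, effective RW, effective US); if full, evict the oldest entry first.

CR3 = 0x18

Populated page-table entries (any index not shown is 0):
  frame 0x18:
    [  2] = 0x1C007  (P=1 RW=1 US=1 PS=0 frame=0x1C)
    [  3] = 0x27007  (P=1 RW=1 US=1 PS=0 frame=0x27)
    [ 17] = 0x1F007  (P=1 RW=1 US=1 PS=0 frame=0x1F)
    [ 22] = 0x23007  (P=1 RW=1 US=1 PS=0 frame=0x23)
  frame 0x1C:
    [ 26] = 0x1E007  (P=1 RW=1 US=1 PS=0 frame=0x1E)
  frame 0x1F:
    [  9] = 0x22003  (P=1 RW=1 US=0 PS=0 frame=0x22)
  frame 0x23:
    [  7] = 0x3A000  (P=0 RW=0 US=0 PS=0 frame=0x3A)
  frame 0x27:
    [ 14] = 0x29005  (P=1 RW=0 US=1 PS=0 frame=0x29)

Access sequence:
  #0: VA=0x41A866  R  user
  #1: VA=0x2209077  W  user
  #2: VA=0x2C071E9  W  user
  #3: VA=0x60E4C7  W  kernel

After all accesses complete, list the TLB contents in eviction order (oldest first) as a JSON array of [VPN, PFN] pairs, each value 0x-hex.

Per-access translation:
#0 VA=0x41A866 (r,user):
  [0] read 0x18 idx=2: raw=0x1C007 flags P=1 W=1 U=1 S=0
  [1] read 0x1C idx=26: raw=0x1E007 flags P=1 W=1 U=1 S=0
  → PA=0x1E866  (2 entries read)
#1 VA=0x2209077 (w,user):
  [0] read 0x18 idx=17: raw=0x1F007 flags P=1 W=1 U=1 S=0
  [1] read 0x1F idx=9: raw=0x22003 flags P=1 W=1 U=0 S=0
  ⇒ fault: PROTECTION_VIOLATION  — 2 lookups
#2 VA=0x2C071E9 (w,user):
  [0] read 0x18 idx=22: raw=0x23007 flags P=1 W=1 U=1 S=0
  [1] read 0x23 idx=7: raw=0x3A000 flags P=0 W=0 U=0 S=0
  ⇒ fault: PAGE_NOT_PRESENT  — 2 lookups
#3 VA=0x60E4C7 (w,kernel):
  [0] read 0x18 idx=3: raw=0x27007 flags P=1 W=1 U=1 S=0
  [1] read 0x27 idx=14: raw=0x29005 flags P=1 W=0 U=1 S=0
  ⇒ fault: PROTECTION_VIOLATION  — 2 lookups

TLB: [["0x41A", "0x1E"]]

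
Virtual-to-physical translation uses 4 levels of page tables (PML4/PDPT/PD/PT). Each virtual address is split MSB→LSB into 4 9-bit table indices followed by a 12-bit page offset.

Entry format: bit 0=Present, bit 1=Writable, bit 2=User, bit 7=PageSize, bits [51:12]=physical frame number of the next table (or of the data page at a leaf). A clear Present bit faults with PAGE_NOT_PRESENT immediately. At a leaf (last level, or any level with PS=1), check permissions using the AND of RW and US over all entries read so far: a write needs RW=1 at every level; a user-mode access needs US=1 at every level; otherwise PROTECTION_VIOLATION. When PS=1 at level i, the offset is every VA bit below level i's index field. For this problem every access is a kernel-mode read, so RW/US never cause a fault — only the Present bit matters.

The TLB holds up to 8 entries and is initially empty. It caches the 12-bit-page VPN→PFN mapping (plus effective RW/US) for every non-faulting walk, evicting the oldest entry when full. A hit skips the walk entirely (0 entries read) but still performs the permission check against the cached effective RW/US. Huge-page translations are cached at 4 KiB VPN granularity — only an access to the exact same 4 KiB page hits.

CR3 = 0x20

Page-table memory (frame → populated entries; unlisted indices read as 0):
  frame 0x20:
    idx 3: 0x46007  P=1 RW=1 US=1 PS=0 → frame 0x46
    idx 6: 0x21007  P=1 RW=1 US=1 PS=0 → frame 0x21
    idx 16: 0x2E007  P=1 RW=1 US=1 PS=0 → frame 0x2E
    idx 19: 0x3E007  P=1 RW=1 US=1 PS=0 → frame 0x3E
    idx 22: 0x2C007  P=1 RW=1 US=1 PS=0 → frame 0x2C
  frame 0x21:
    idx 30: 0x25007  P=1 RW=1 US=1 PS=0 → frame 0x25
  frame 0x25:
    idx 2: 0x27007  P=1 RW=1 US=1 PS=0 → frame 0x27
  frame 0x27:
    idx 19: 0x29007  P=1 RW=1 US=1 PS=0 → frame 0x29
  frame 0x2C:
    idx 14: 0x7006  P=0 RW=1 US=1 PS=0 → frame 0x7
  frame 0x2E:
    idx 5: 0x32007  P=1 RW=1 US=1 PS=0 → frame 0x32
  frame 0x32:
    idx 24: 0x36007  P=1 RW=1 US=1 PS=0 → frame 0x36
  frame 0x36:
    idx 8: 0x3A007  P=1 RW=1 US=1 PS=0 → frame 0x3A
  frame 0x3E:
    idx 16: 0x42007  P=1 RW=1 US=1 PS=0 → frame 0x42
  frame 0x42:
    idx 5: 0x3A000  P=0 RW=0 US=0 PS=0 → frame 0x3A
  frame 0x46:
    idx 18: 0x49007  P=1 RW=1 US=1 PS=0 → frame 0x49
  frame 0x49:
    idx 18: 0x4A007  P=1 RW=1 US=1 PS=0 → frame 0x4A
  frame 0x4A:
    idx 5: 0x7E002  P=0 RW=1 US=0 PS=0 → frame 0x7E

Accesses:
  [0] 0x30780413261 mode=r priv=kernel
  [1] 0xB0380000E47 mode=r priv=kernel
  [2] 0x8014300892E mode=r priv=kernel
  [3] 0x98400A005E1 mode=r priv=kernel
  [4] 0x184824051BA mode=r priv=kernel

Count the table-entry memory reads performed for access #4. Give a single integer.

Walk each access:
#0 VA=0x30780413261 (r,kernel):
  lvl0: tbl 0x20, slot 6 ⇒ 0x21007 (P1/RW1/US1/PS0)
  lvl1: tbl 0x21, slot 30 ⇒ 0x25007 (P1/RW1/US1/PS0)
  lvl2: tbl 0x25, slot 2 ⇒ 0x27007 (P1/RW1/US1/PS0)
  lvl3: tbl 0x27, slot 19 ⇒ 0x29007 (P1/RW1/US1/PS0)
  ⇒ phys 0x29261  [4 reads]
#1 VA=0xB0380000E47 (r,kernel):
  lvl0: tbl 0x20, slot 22 ⇒ 0x2C007 (P1/RW1/US1/PS0)
  lvl1: tbl 0x2C, slot 14 ⇒ 0x7006 (P0/RW1/US1/PS0)
  → PAGE_NOT_PRESENT  (2 entries read)
#2 VA=0x8014300892E (r,kernel):
  lvl0: tbl 0x20, slot 16 ⇒ 0x2E007 (P1/RW1/US1/PS0)
  lvl1: tbl 0x2E, slot 5 ⇒ 0x32007 (P1/RW1/US1/PS0)
  lvl2: tbl 0x32, slot 24 ⇒ 0x36007 (P1/RW1/US1/PS0)
  lvl3: tbl 0x36, slot 8 ⇒ 0x3A007 (P1/RW1/US1/PS0)
  ⇒ phys 0x3A92E  [4 reads]
#3 VA=0x98400A005E1 (r,kernel):
  lvl0: tbl 0x20, slot 19 ⇒ 0x3E007 (P1/RW1/US1/PS0)
  lvl1: tbl 0x3E, slot 16 ⇒ 0x42007 (P1/RW1/US1/PS0)
  lvl2: tbl 0x42, slot 5 ⇒ 0x3A000 (P0/RW0/US0/PS0)
  → PAGE_NOT_PRESENT  (3 entries read)
#4 VA=0x184824051BA (r,kernel):
  lvl0: tbl 0x20, slot 3 ⇒ 0x46007 (P1/RW1/US1/PS0)
  lvl1: tbl 0x46, slot 18 ⇒ 0x49007 (P1/RW1/US1/PS0)
  lvl2: tbl 0x49, slot 18 ⇒ 0x4A007 (P1/RW1/US1/PS0)
  lvl3: tbl 0x4A, slot 5 ⇒ 0x7E002 (P0/RW1/US0/PS0)
  → PAGE_NOT_PRESENT  (4 entries read)

Entries read for #4: 4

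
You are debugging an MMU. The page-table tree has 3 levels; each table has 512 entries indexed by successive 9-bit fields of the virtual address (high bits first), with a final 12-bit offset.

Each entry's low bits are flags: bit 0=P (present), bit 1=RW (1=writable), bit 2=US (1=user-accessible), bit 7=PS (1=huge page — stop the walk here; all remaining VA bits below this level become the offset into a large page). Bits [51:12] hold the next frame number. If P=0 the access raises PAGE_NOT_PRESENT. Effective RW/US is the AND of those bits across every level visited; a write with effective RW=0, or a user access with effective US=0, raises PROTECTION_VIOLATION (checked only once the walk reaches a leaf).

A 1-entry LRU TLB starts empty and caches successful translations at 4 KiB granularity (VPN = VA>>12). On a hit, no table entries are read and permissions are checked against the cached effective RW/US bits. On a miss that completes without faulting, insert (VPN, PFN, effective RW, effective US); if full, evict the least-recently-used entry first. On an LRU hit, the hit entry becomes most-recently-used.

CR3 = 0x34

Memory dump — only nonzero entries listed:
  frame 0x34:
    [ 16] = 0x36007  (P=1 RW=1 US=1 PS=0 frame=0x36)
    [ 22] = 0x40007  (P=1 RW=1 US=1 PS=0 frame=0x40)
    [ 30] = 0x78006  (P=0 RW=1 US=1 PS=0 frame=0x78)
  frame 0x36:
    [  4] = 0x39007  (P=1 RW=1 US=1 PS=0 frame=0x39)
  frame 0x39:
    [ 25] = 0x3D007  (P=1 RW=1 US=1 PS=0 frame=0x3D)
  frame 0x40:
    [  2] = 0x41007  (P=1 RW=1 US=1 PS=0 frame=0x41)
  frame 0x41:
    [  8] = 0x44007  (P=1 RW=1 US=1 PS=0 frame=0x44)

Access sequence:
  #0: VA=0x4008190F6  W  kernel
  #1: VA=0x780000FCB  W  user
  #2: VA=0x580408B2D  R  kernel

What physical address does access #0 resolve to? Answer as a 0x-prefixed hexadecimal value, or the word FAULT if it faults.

Per-access translation:
#0 VA=0x4008190F6 (w,kernel):
  L0 @0x34[16] → 0x36007  P=1,RW=1,US=1,PS=0
  L1 @0x36[4] → 0x39007  P=1,RW=1,US=1,PS=0
  L2 @0x39[25] → 0x3D007  P=1,RW=1,US=1,PS=0
  ✓ 0x3D0F6  — 3 lookups
#1 VA=0x780000FCB (w,user):
  L0 @0x34[30] → 0x78006  P=0,RW=1,US=1,PS=0
  → PAGE_NOT_PRESENT  (1 entries read)
#2 VA=0x580408B2D (r,kernel):
  L0 @0x34[22] → 0x40007  P=1,RW=1,US=1,PS=0
  L1 @0x40[2] → 0x41007  P=1,RW=1,US=1,PS=0
  L2 @0x41[8] → 0x44007  P=1,RW=1,US=1,PS=0
  ✓ 0x44B2D  — 3 lookups

Access #0 PA: 0x3D0F6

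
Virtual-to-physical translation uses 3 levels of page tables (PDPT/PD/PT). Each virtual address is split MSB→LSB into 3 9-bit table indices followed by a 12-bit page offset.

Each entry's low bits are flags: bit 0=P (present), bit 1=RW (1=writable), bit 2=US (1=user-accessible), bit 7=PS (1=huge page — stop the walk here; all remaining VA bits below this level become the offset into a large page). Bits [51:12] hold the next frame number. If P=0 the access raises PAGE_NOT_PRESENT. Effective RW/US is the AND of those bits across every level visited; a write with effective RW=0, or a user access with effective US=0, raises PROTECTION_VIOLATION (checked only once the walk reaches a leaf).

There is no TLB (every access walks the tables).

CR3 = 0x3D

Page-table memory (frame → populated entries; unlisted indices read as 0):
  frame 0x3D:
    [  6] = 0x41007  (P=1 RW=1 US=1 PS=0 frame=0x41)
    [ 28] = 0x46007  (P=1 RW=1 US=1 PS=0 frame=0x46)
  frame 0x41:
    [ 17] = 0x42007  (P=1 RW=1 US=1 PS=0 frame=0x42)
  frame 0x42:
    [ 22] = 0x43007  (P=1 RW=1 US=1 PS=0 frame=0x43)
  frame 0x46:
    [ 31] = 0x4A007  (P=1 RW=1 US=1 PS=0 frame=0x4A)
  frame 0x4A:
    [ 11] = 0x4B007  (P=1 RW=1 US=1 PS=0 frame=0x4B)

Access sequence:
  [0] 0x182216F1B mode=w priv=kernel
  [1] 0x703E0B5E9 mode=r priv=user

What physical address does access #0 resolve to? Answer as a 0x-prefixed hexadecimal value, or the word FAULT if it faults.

Trace:
#0 VA=0x182216F1B (w,kernel):
  L0: frame=0x3D idx=6 entry=0x41007 [P=1 RW=1 US=1 PS=0]
  L1: frame=0x41 idx=17 entry=0x42007 [P=1 RW=1 US=1 PS=0]
  L2: frame=0x42 idx=22 entry=0x43007 [P=1 RW=1 US=1 PS=0]
  ⇒ phys 0x43F1B  [3 reads]
#1 VA=0x703E0B5E9 (r,user):
  L0: frame=0x3D idx=28 entry=0x46007 [P=1 RW=1 US=1 PS=0]
  L1: frame=0x46 idx=31 entry=0x4A007 [P=1 RW=1 US=1 PS=0]
  L2: frame=0x4A idx=11 entry=0x4B007 [P=1 RW=1 US=1 PS=0]
  ⇒ phys 0x4B5E9  [3 reads]

Access #0 PA: 0x43F1B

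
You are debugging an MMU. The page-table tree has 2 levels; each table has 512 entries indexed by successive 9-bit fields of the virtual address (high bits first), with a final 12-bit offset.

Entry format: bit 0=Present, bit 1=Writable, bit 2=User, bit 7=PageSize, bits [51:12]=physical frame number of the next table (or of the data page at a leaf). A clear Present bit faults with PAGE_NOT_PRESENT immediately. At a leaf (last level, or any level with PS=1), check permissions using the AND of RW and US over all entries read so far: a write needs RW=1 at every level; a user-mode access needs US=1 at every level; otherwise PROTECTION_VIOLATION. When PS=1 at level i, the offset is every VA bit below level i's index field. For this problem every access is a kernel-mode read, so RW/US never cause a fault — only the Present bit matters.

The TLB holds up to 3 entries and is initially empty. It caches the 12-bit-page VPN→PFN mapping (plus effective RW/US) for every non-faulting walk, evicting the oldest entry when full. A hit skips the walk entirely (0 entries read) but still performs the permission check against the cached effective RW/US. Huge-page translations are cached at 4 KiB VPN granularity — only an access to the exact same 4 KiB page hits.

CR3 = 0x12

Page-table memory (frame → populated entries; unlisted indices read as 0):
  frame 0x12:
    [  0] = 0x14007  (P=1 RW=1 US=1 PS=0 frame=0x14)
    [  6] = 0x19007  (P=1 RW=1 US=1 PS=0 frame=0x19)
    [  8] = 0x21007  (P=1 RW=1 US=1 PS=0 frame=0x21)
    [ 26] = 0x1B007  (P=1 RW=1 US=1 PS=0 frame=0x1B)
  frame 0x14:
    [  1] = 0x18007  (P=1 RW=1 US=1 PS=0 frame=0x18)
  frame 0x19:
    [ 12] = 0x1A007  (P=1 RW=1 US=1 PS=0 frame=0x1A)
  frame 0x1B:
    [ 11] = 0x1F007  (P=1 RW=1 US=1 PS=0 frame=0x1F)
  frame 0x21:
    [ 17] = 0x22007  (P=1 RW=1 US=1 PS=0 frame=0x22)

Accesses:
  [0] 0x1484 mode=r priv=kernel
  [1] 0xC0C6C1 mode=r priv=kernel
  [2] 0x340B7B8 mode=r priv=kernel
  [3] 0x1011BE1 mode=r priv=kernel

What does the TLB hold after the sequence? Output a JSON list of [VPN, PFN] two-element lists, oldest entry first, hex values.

Walk each access:
#0 VA=0x1484 (r,kernel):
  lvl0: tbl 0x12, slot 0 ⇒ 0x14007 (P1/RW1/US1/PS0)
  lvl1: tbl 0x14, slot 1 ⇒ 0x18007 (P1/RW1/US1/PS0)
  ⇒ phys 0x18484  [2 reads]
#1 VA=0xC0C6C1 (r,kernel):
  lvl0: tbl 0x12, slot 6 ⇒ 0x19007 (P1/RW1/US1/PS0)
  lvl1: tbl 0x19, slot 12 ⇒ 0x1A007 (P1/RW1/US1/PS0)
  ⇒ phys 0x1A6C1  [2 reads]
#2 VA=0x340B7B8 (r,kernel):
  lvl0: tbl 0x12, slot 26 ⇒ 0x1B007 (P1/RW1/US1/PS0)
  lvl1: tbl 0x1B, slot 11 ⇒ 0x1F007 (P1/RW1/US1/PS0)
  ⇒ phys 0x1F7B8  [2 reads]
#3 VA=0x1011BE1 (r,kernel):
  lvl0: tbl 0x12, slot 8 ⇒ 0x21007 (P1/RW1/US1/PS0)
  lvl1: tbl 0x21, slot 17 ⇒ 0x22007 (P1/RW1/US1/PS0)
  ⇒ phys 0x22BE1  [2 reads]

TLB: [["0xC0C", "0x1A"], ["0x340B", "0x1F"], ["0x1011", "0x22"]]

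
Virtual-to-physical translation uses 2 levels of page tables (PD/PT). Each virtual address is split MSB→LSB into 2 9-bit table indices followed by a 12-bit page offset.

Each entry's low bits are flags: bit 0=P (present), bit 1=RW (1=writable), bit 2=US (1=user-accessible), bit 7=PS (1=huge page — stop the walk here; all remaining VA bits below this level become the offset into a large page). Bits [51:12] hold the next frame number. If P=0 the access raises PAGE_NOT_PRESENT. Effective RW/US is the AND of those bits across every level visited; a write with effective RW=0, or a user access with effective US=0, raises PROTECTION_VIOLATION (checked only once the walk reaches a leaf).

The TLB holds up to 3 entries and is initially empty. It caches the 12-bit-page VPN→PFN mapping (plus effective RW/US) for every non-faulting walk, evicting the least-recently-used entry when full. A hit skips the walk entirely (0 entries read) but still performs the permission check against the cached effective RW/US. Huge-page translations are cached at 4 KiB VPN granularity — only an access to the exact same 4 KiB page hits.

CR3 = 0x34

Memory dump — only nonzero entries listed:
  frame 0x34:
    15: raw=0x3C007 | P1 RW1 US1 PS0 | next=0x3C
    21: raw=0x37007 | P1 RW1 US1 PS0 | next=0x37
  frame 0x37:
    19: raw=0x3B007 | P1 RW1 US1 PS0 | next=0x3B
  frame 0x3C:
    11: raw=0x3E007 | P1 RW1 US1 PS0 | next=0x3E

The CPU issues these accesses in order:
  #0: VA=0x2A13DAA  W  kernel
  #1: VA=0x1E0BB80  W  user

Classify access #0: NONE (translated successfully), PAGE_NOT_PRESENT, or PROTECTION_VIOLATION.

Per-access translation:
#0 VA=0x2A13DAA (w,kernel):
  [0] read 0x34 idx=21: raw=0x37007 flags P=1 W=1 U=1 S=0
  [1] read 0x37 idx=19: raw=0x3B007 flags P=1 W=1 U=1 S=0
  ⇒ phys 0x3BDAA  [2 reads]
#1 VA=0x1E0BB80 (w,user):
  [0] read 0x34 idx=15: raw=0x3C007 flags P=1 W=1 U=1 S=0
  [1] read 0x3C idx=11: raw=0x3E007 flags P=1 W=1 U=1 S=0
  ⇒ phys 0x3EB80  [2 reads]

Access #0 fault: NONE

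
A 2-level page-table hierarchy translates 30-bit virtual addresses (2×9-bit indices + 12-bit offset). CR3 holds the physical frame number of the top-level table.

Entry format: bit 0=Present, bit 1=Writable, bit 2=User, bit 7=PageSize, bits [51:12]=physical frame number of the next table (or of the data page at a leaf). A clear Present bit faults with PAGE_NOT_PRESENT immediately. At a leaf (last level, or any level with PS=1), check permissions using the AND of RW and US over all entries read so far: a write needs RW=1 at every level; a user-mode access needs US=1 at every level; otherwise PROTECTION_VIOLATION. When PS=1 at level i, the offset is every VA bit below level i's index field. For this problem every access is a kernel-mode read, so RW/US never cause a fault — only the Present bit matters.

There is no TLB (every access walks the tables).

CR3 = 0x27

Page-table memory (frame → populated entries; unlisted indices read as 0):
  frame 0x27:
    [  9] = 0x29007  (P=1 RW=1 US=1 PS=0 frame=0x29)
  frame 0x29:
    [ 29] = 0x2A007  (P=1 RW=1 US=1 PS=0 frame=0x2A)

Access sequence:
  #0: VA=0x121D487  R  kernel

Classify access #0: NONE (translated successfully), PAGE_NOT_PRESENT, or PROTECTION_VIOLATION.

Walk each access:
#0 VA=0x121D487 (r,kernel):
  L0 @0x27[9] → 0x29007  P=1,RW=1,US=1,PS=0
  L1 @0x29[29] → 0x2A007  P=1,RW=1,US=1,PS=0
  ✓ 0x2A487  — 2 lookups

Access #0 fault: NONE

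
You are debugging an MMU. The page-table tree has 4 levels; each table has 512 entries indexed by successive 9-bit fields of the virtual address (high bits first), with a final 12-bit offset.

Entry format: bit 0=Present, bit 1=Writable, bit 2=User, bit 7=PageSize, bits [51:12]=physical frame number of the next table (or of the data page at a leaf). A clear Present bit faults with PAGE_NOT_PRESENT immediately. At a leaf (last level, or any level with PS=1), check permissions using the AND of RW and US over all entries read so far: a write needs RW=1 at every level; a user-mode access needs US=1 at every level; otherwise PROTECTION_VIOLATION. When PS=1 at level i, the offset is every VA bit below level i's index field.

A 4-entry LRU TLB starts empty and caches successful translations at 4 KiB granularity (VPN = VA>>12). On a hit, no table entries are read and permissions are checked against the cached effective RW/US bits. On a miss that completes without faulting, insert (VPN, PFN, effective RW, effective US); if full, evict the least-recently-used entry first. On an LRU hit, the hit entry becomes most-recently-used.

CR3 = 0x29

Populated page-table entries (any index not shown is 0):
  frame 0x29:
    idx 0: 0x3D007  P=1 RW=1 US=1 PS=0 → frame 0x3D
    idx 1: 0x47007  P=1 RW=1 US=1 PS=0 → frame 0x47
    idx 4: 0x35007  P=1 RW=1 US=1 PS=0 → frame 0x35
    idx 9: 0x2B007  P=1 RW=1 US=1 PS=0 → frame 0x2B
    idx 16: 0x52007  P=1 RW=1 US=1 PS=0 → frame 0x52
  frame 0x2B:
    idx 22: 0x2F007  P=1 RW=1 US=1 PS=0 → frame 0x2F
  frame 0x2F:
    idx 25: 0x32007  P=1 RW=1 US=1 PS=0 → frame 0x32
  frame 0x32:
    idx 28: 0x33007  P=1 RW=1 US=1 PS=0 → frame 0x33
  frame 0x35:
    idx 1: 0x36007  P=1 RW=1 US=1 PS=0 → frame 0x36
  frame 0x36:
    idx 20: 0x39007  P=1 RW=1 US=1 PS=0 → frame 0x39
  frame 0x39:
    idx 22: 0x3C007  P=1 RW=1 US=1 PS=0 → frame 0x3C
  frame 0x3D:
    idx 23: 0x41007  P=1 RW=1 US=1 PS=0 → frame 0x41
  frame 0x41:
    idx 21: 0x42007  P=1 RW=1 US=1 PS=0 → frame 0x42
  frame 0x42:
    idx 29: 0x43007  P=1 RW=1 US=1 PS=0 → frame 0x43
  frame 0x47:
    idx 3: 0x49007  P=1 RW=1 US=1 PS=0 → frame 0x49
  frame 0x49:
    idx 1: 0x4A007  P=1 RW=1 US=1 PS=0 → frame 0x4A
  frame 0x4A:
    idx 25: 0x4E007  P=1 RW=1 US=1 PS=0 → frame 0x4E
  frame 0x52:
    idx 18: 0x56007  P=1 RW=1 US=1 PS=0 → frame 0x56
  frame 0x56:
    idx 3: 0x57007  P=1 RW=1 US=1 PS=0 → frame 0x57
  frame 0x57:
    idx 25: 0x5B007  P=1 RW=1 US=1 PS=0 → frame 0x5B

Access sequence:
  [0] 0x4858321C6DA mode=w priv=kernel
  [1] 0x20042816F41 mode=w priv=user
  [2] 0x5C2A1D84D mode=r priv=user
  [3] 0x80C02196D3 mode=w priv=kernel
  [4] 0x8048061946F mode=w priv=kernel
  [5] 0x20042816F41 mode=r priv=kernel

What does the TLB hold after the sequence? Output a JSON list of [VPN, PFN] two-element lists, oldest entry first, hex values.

Trace:
#0 VA=0x4858321C6DA (w,kernel):
  [0] read 0x29 idx=9: raw=0x2B007 flags P=1 W=1 U=1 S=0
  [1] read 0x2B idx=22: raw=0x2F007 flags P=1 W=1 U=1 S=0
  [2] read 0x2F idx=25: raw=0x32007 flags P=1 W=1 U=1 S=0
  [3] read 0x32 idx=28: raw=0x33007 flags P=1 W=1 U=1 S=0
  ✓ 0x336DA  — 4 lookups
#1 VA=0x20042816F41 (w,user):
  [0] read 0x29 idx=4: raw=0x35007 flags P=1 W=1 U=1 S=0
  [1] read 0x35 idx=1: raw=0x36007 flags P=1 W=1 U=1 S=0
  [2] read 0x36 idx=20: raw=0x39007 flags P=1 W=1 U=1 S=0
  [3] read 0x39 idx=22: raw=0x3C007 flags P=1 W=1 U=1 S=0
  ✓ 0x3CF41  — 4 lookups
#2 VA=0x5C2A1D84D (r,user):
  [0] read 0x29 idx=0: raw=0x3D007 flags P=1 W=1 U=1 S=0
  [1] read 0x3D idx=23: raw=0x41007 flags P=1 W=1 U=1 S=0
  [2] read 0x41 idx=21: raw=0x42007 flags P=1 W=1 U=1 S=0
  [3] read 0x42 idx=29: raw=0x43007 flags P=1 W=1 U=1 S=0
  ✓ 0x4384D  — 4 lookups
#3 VA=0x80C02196D3 (w,kernel):
  [0] read 0x29 idx=1: raw=0x47007 flags P=1 W=1 U=1 S=0
  [1] read 0x47 idx=3: raw=0x49007 flags P=1 W=1 U=1 S=0
  [2] read 0x49 idx=1: raw=0x4A007 flags P=1 W=1 U=1 S=0
  [3] read 0x4A idx=25: raw=0x4E007 flags P=1 W=1 U=1 S=0
  ✓ 0x4E6D3  — 4 lookups
#4 VA=0x8048061946F (w,kernel):
  [0] read 0x29 idx=16: raw=0x52007 flags P=1 W=1 U=1 S=0
  [1] read 0x52 idx=18: raw=0x56007 flags P=1 W=1 U=1 S=0
  [2] read 0x56 idx=3: raw=0x57007 flags P=1 W=1 U=1 S=0
  [3] read 0x57 idx=25: raw=0x5B007 flags P=1 W=1 U=1 S=0
  ✓ 0x5B46F  — 4 lookups
#5 VA=0x20042816F41 (r,kernel):
  TLB hit vpn=0x20042816 → PA=0x3CF41

TLB: [["0x5C2A1D", "0x43"], ["0x80C0219", "0x4E"], ["0x80480619", "0x5B"], ["0x20042816", "0x3C"]]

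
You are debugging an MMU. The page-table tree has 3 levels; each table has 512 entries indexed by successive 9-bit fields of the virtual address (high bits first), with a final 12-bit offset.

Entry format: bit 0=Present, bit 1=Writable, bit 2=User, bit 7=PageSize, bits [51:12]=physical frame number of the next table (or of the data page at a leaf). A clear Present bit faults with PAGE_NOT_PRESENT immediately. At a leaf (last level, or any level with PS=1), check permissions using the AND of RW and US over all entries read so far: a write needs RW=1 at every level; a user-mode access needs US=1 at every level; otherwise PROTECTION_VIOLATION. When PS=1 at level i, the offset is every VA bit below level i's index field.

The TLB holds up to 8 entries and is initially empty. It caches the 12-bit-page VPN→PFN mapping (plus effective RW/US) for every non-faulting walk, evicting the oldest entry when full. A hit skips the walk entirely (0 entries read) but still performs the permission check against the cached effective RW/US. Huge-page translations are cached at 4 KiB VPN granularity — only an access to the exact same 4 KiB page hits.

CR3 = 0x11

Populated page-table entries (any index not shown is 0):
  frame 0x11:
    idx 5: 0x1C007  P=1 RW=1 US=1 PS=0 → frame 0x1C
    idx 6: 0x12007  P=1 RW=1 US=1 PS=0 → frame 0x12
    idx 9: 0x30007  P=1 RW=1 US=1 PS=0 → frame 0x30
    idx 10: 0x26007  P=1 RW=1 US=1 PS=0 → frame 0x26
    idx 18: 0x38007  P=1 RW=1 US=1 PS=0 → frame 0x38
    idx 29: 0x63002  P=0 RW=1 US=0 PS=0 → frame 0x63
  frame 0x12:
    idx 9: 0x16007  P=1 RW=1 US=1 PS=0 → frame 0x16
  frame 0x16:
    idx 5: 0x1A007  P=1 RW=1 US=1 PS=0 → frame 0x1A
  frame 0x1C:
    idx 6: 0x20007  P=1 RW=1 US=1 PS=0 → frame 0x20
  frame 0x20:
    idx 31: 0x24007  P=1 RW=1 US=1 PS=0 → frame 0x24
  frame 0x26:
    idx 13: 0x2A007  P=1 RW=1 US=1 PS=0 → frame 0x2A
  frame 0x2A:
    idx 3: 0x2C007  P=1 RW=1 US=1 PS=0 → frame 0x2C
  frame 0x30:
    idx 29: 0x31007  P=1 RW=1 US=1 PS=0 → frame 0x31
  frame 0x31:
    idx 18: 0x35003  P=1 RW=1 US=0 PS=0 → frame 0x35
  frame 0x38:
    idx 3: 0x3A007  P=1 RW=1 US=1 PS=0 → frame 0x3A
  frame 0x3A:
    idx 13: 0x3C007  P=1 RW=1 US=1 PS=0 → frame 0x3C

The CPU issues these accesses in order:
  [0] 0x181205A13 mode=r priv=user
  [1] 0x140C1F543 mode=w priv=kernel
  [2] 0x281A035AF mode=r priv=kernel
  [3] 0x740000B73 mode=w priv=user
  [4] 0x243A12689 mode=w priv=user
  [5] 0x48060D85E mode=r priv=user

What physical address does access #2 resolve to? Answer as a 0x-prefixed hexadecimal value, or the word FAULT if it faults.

Walk each access:
#0 VA=0x181205A13 (r,user):
  L0: frame=0x11 idx=6 entry=0x12007 [P=1 RW=1 US=1 PS=0]
  L1: frame=0x12 idx=9 entry=0x16007 [P=1 RW=1 US=1 PS=0]
  L2: frame=0x16 idx=5 entry=0x1A007 [P=1 RW=1 US=1 PS=0]
  ⇒ phys 0x1AA13  [3 reads]
#1 VA=0x140C1F543 (w,kernel):
  L0: frame=0x11 idx=5 entry=0x1C007 [P=1 RW=1 US=1 PS=0]
  L1: frame=0x1C idx=6 entry=0x20007 [P=1 RW=1 US=1 PS=0]
  L2: frame=0x20 idx=31 entry=0x24007 [P=1 RW=1 US=1 PS=0]
  ⇒ phys 0x24543  [3 reads]
#2 VA=0x281A035AF (r,kernel):
  L0: frame=0x11 idx=10 entry=0x26007 [P=1 RW=1 US=1 PS=0]
  L1: frame=0x26 idx=13 entry=0x2A007 [P=1 RW=1 US=1 PS=0]
  L2: frame=0x2A idx=3 entry=0x2C007 [P=1 RW=1 US=1 PS=0]
  ⇒ phys 0x2C5AF  [3 reads]
#3 VA=0x740000B73 (w,user):
  L0: frame=0x11 idx=29 entry=0x63002 [P=0 RW=1 US=0 PS=0]
  ✗ PAGE_NOT_PRESENT  [1 reads]
#4 VA=0x243A12689 (w,user):
  L0: frame=0x11 idx=9 entry=0x30007 [P=1 RW=1 US=1 PS=0]
  L1: frame=0x30 idx=29 entry=0x31007 [P=1 RW=1 US=1 PS=0]
  L2: frame=0x31 idx=18 entry=0x35003 [P=1 RW=1 US=0 PS=0]
  ✗ PROTECTION_VIOLATION  [3 reads]
#5 VA=0x48060D85E (r,user):
  L0: frame=0x11 idx=18 entry=0x38007 [P=1 RW=1 US=1 PS=0]
  L1: frame=0x38 idx=3 entry=0x3A007 [P=1 RW=1 US=1 PS=0]
  L2: frame=0x3A idx=13 entry=0x3C007 [P=1 RW=1 US=1 PS=0]
  ⇒ phys 0x3C85E  [3 reads]

Access #2 PA: 0x2C5AF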